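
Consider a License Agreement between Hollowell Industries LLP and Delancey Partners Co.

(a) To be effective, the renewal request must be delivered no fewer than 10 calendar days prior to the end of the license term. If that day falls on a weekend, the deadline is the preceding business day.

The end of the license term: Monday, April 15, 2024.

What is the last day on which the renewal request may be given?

April 15, 2024 minus 10 days is April 5, 2024. That is a Friday, so no adjustment is needed.

April 5, 2024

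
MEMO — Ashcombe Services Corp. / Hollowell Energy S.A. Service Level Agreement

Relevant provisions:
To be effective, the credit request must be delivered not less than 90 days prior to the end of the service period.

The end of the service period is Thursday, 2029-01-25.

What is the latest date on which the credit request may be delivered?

2029-01-25 minus 90 days is 2028-10-27.

2028-10-27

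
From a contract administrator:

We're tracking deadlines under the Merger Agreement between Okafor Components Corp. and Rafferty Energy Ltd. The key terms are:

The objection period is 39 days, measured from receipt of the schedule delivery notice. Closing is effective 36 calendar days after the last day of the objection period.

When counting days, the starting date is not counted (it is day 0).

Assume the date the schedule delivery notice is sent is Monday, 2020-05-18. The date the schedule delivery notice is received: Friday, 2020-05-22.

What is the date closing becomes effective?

Adding 39 calendar days to 2020-05-22 gives 2020-06-30, which is the last day of the objection period.
The date closing becomes effective: 36 calendar days after 2020-06-30 is 2020-08-05.

2020-08-05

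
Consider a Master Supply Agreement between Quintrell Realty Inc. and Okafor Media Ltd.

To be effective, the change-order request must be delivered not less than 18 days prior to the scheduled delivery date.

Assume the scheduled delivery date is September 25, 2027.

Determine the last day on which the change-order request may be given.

Counting back 18 calendar days from September 25, 2027 gives September 7, 2027.

September 7, 2027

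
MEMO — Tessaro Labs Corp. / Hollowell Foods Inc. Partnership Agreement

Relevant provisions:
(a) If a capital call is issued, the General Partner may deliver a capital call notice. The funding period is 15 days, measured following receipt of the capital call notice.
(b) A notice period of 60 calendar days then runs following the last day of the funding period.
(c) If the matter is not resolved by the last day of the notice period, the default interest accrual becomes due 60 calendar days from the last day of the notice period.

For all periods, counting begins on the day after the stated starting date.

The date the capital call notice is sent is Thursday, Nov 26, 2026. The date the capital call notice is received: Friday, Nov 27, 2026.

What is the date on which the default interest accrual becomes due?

Apr 11, 2027

Adding 15 calendar days to Nov 27, 2026 gives Dec 12, 2026, which is the last day of the funding period.
Adding 60 calendar days to Dec 12, 2026 gives Feb 10, 2027, which is the last day of the notice period.
The date on which the default interest accrual becomes due: 60 calendar days after Feb 10, 2027 is Apr 11, 2027.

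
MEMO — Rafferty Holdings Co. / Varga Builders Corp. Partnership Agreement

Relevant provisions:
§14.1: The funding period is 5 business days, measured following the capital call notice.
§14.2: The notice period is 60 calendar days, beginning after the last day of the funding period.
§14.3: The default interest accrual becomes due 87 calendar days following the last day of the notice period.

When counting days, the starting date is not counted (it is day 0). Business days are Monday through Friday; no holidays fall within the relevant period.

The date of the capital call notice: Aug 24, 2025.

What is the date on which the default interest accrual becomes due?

Jan 23, 2026

The last day of the funding period: counting 5 business days from Sunday, Aug 24, 2025 (Aug 25, Aug 26, Aug 27, Aug 28, Aug 29, skipping weekends) reaches Friday, Aug 29, 2025.
Adding 60 calendar days to Aug 29, 2025 gives Oct 28, 2025, which is the last day of the notice period.
Adding 87 calendar days to Oct 28, 2025 gives Jan 23, 2026, which is the date on which the default interest accrual becomes due.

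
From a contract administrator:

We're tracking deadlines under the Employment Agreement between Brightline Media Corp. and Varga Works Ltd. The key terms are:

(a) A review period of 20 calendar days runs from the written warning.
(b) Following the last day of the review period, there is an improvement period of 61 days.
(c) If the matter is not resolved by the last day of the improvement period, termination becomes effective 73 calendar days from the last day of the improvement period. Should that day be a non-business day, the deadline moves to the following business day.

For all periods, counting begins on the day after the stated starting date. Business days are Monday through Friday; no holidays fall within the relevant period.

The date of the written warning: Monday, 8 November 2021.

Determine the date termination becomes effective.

11 April 2022

The last day of the review period: 8 November 2021 + 20 days = 28 November 2021.
Adding 61 calendar days to 28 November 2021 gives 28 January 2022, which is the last day of the improvement period.
The date termination becomes effective: 28 January 2022 + 73 days = 11 April 2022. 11 April 2022 is a Monday, so no roll-forward applies.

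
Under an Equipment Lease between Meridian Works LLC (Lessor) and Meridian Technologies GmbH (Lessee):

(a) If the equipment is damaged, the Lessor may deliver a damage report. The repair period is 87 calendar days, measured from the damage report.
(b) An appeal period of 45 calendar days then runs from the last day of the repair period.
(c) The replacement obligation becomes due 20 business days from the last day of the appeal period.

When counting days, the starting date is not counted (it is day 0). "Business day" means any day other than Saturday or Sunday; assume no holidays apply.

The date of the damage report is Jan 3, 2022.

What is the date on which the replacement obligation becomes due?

Jun 10, 2022

Adding 87 calendar days to Jan 3, 2022 gives Mar 31, 2022, which is the last day of the repair period.
Adding 45 calendar days to Mar 31, 2022 gives May 15, 2022, which is the last day of the appeal period.
The date on which the replacement obligation becomes due: 20 business days after Sunday, May 15, 2022, skipping weekends — May 16, May 17, May 18, May 19, …, Jun 8, Jun 9, Jun 10 — lands on Friday, Jun 10, 2022.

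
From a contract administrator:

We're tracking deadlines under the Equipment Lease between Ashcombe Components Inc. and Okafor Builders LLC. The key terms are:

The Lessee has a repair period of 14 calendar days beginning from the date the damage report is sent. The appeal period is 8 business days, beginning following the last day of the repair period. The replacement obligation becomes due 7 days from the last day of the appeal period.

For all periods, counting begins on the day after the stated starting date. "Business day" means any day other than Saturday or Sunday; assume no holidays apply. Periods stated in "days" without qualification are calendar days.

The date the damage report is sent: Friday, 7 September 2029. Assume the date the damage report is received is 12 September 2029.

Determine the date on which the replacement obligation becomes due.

10 October 2029

Adding 14 calendar days to 7 September 2029 gives 21 September 2029, which is the last day of the repair period.
From Friday, 21 September 2029, 8 business days (Sep 24, Sep 25, Sep 26, Sep 27, Sep 28, Oct 1, Oct 2, Oct 3, skipping weekends) brings us to Wednesday, 3 October 2029, which is the last day of the appeal period.
Adding 7 calendar days to 3 October 2029 gives 10 October 2029, which is the date on which the replacement obligation becomes due.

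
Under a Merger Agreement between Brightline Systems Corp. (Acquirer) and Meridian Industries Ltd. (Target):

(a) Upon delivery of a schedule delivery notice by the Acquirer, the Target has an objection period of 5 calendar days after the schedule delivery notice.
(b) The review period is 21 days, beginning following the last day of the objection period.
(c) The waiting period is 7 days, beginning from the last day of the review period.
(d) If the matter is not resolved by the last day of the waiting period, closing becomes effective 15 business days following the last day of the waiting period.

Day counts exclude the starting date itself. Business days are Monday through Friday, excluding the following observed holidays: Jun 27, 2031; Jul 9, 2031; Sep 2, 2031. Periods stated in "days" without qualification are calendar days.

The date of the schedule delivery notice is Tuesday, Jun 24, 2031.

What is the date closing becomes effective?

Aug 15, 2031

The last day of the objection period: 5 calendar days after Jun 24, 2031 is Jun 29, 2031.
Adding 21 calendar days to Jun 29, 2031 gives Jul 20, 2031, which is the last day of the review period.
The last day of the waiting period: Jul 20, 2031 + 7 days = Jul 27, 2031.
From Sunday, Jul 27, 2031, 15 business days (Jul 28, Jul 29, Jul 30, Jul 31, …, Aug 13, Aug 14, Aug 15, skipping weekends) brings us to Friday, Aug 15, 2031, which is the date closing becomes effective.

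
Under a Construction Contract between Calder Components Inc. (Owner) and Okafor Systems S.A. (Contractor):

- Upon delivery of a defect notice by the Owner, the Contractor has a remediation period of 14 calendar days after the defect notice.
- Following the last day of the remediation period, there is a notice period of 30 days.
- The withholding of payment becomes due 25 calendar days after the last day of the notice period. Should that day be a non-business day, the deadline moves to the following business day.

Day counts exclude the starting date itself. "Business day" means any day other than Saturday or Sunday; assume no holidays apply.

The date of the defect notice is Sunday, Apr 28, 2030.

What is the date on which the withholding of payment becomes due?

The last day of the remediation period: 14 calendar days after Apr 28, 2030 is May 12, 2030.
The last day of the notice period: 30 calendar days after May 12, 2030 is Jun 11, 2030.
The date on which the withholding of payment becomes due: 25 calendar days after Jun 11, 2030 is Jul 6, 2030. That falls on a Saturday, so it rolls to the next business day, Monday, Jul 8, 2030.

Jul 8, 2030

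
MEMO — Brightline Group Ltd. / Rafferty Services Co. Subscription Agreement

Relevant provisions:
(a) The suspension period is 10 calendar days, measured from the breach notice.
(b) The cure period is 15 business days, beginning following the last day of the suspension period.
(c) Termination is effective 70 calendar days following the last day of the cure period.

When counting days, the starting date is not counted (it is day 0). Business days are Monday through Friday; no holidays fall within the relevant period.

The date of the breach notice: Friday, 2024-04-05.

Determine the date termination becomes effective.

Adding 10 calendar days to 2024-04-05 gives 2024-04-15, which is the last day of the suspension period.
From Monday, 2024-04-15, 15 business days (Apr 16, Apr 17, Apr 18, Apr 19, …, May 2, May 3, May 6, skipping weekends) brings us to Monday, 2024-05-06, which is the last day of the cure period.
The date termination becomes effective: 70 calendar days after 2024-05-06 is 2024-07-15.

2024-07-15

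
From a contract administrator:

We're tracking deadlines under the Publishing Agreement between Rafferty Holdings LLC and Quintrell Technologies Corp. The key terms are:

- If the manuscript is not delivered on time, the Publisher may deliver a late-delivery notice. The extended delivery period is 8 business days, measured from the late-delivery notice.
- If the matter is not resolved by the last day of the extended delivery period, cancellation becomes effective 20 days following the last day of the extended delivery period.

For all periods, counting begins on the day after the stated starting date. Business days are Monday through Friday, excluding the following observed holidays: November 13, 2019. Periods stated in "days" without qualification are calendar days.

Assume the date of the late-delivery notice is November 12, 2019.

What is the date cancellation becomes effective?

December 15, 2019

The last day of the extended delivery period: counting 8 business days from Tuesday, November 12, 2019 (Nov 14, Nov 15, Nov 18, Nov 19, Nov 20, Nov 21, Nov 22, Nov 25, skipping weekends and the listed holiday on Nov 13) reaches Monday, November 25, 2019.
Adding 20 calendar days to November 25, 2019 gives December 15, 2019, which is the date cancellation becomes effective.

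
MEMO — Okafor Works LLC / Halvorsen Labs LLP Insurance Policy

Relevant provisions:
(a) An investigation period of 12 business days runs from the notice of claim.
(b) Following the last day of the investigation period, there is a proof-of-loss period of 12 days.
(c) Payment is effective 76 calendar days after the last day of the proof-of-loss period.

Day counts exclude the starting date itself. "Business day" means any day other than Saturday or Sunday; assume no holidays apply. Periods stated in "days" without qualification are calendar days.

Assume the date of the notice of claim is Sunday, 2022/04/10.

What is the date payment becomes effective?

2022/07/23

From Sunday, 2022/04/10, 12 business days (Apr 11, Apr 12, Apr 13, Apr 14, …, Apr 22, Apr 25, Apr 26, skipping weekends) brings us to Tuesday, 2022/04/26, which is the last day of the investigation period.
Adding 12 calendar days to 2022/04/26 gives 2022/05/08, which is the last day of the proof-of-loss period.
The date payment becomes effective: 2022/05/08 + 76 days = 2022/07/23.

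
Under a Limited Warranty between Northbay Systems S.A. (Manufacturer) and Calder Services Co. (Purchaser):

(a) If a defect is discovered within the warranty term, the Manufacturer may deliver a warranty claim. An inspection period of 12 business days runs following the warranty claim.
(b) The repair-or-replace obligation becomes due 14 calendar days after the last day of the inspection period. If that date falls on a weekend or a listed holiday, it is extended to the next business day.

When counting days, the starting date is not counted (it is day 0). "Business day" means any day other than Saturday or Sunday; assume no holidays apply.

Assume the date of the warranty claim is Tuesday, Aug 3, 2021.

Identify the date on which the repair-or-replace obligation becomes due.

From Tuesday, Aug 3, 2021, 12 business days (Aug 4, Aug 5, Aug 6, Aug 9, …, Aug 17, Aug 18, Aug 19, skipping weekends) brings us to Thursday, Aug 19, 2021, which is the last day of the inspection period.
The date on which the repair-or-replace obligation becomes due: 14 calendar days after Aug 19, 2021 is Sep 2, 2021. Sep 2, 2021 is a Thursday, so no roll-forward applies.

Sep 2, 2021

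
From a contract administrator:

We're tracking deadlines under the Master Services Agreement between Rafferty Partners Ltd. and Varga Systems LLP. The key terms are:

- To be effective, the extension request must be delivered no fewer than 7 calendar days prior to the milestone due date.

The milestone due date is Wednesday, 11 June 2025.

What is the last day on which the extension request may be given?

Counting back 7 calendar days from 11 June 2025 gives 4 June 2025.

4 June 2025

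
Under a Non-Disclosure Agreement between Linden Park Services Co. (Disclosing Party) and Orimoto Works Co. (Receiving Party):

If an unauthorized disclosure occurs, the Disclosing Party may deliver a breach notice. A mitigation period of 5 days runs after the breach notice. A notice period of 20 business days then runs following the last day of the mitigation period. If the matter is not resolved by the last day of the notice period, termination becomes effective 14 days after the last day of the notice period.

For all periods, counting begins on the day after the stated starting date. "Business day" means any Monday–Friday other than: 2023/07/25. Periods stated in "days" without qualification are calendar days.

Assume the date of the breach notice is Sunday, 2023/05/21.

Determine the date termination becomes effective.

2023/07/07

The last day of the mitigation period: 2023/05/21 + 5 days = 2023/05/26.
From Friday, 2023/05/26, 20 business days (May 29, May 30, May 31, Jun 1, …, Jun 21, Jun 22, Jun 23, skipping weekends) brings us to Friday, 2023/06/23, which is the last day of the notice period.
The date termination becomes effective: 2023/06/23 + 14 days = 2023/07/07.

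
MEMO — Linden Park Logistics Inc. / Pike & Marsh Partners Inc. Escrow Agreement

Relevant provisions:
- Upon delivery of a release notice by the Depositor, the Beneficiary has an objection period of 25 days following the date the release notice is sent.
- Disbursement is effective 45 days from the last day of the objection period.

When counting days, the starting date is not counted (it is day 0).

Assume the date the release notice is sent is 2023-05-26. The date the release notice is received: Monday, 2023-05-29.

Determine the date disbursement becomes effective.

Adding 25 calendar days to 2023-05-26 gives 2023-06-20, which is the last day of the objection period.
Adding 45 calendar days to 2023-06-20 gives 2023-08-04, which is the date disbursement becomes effective.

2023-08-04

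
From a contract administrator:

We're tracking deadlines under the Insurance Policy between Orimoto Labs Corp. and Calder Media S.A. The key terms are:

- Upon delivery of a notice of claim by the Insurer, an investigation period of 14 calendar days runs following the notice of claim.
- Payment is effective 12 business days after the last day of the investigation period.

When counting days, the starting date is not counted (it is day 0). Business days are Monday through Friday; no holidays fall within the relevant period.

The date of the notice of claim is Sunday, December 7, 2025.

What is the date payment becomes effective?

January 6, 2026

Adding 14 calendar days to December 7, 2025 gives December 21, 2025, which is the last day of the investigation period.
From Sunday, December 21, 2025, 12 business days (Dec 22, Dec 23, Dec 24, Dec 25, …, Jan 2, Jan 5, Jan 6, skipping weekends) brings us to Tuesday, January 6, 2026, which is the date payment becomes effective.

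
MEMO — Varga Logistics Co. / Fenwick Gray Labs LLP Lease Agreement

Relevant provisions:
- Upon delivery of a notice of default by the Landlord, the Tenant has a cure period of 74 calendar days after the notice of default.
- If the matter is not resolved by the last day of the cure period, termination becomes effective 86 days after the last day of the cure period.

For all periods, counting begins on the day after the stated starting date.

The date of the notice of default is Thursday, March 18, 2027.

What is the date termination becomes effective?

August 25, 2027

The last day of the cure period: 74 calendar days after March 18, 2027 is May 31, 2027.
The date termination becomes effective: May 31, 2027 + 86 days = August 25, 2027.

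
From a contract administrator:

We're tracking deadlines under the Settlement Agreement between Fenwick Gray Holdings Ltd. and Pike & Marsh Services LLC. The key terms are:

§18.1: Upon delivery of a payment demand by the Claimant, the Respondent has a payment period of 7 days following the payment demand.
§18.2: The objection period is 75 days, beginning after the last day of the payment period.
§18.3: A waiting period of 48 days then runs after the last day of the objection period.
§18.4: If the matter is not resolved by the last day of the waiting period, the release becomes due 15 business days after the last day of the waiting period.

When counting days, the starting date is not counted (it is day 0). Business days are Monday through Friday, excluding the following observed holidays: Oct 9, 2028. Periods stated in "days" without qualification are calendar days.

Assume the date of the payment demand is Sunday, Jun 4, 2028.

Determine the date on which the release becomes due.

Adding 7 calendar days to Jun 4, 2028 gives Jun 11, 2028, which is the last day of the payment period.
The last day of the objection period: Jun 11, 2028 + 75 days = Aug 25, 2028.
Adding 48 calendar days to Aug 25, 2028 gives Oct 12, 2028, which is the last day of the waiting period.
The date on which the release becomes due: counting 15 business days from Thursday, Oct 12, 2028 (Oct 13, Oct 16, Oct 17, Oct 18, …, Oct 31, Nov 1, Nov 2, skipping weekends) reaches Thursday, Nov 2, 2028.

Nov 2, 2028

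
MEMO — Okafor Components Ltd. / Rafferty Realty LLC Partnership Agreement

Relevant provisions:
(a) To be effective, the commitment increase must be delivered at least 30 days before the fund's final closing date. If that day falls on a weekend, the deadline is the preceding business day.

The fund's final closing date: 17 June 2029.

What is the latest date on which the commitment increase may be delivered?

Counting back 30 calendar days from 17 June 2029 gives 18 May 2029. That is a Friday, so no adjustment is needed.

18 May 2029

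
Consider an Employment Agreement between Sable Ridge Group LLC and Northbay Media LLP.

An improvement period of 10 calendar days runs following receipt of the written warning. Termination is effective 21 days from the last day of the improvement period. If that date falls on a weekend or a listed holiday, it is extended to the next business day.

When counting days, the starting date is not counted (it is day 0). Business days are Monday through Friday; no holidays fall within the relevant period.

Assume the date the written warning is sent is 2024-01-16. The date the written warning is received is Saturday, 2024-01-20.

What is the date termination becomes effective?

The last day of the improvement period: 2024-01-20 + 10 days = 2024-01-30.
The date termination becomes effective: 2024-01-30 + 21 days = 2024-02-20. 2024-02-20 is a Tuesday, so no roll-forward applies.

2024-02-20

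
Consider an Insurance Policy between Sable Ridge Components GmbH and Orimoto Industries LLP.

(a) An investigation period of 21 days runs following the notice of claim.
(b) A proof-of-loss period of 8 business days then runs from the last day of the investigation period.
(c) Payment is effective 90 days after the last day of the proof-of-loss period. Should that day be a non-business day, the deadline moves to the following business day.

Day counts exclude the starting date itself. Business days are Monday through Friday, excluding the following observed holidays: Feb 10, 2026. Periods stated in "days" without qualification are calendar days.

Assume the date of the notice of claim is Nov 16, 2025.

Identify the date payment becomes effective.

Mar 17, 2026

The last day of the investigation period: 21 calendar days after Nov 16, 2025 is Dec 7, 2025.
From Sunday, Dec 7, 2025, 8 business days (Dec 8, Dec 9, Dec 10, Dec 11, Dec 12, Dec 15, Dec 16, Dec 17, skipping weekends) brings us to Wednesday, Dec 17, 2025, which is the last day of the proof-of-loss period.
The date payment becomes effective: Dec 17, 2025 + 90 days = Mar 17, 2026. Mar 17, 2026 is a Tuesday and is not a listed holiday, so no roll-forward applies.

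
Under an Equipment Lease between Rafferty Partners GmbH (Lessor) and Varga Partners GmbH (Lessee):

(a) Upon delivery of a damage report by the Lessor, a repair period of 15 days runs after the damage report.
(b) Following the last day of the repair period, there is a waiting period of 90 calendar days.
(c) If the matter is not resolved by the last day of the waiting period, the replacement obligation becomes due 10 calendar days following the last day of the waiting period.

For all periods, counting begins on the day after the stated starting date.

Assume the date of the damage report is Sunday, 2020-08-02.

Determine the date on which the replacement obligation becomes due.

Adding 15 calendar days to 2020-08-02 gives 2020-08-17, which is the last day of the repair period.
The last day of the waiting period: 2020-08-17 + 90 days = 2020-11-15.
The date on which the replacement obligation becomes due: 2020-11-15 + 10 days = 2020-11-25.

2020-11-25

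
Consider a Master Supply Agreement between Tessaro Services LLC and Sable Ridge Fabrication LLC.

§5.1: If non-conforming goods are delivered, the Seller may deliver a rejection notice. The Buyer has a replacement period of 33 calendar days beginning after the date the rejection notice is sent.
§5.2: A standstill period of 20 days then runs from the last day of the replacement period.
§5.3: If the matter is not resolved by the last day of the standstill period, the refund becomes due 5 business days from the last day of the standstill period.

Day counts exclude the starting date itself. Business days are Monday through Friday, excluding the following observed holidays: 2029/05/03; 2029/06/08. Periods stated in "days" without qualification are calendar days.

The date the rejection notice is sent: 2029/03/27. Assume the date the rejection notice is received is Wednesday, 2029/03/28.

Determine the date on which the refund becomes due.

2029/05/25

The last day of the replacement period: 33 calendar days after 2029/03/27 is 2029/04/29.
The last day of the standstill period: 20 calendar days after 2029/04/29 is 2029/05/19.
The date on which the refund becomes due: 5 business days after Saturday, 2029/05/19, skipping weekends — May 21, May 22, May 23, May 24, May 25 — lands on Friday, 2029/05/25.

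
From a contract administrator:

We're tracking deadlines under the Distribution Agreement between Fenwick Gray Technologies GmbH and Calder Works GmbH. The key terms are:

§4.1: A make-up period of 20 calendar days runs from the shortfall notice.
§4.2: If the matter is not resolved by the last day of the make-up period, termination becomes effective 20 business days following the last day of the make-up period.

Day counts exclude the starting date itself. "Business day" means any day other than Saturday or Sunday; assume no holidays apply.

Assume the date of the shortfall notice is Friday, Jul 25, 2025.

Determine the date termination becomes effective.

Sep 11, 2025

The last day of the make-up period: 20 calendar days after Jul 25, 2025 is Aug 14, 2025.
The date termination becomes effective: 20 business days after Thursday, Aug 14, 2025, skipping weekends — Aug 15, Aug 18, Aug 19, Aug 20, …, Sep 9, Sep 10, Sep 11 — lands on Thursday, Sep 11, 2025.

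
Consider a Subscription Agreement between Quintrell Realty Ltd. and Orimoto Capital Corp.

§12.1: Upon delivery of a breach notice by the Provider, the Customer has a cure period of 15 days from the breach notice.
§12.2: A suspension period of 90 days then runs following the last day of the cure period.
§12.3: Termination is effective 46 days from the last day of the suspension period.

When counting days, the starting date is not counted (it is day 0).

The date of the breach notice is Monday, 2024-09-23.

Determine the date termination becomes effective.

2025-02-21

The last day of the cure period: 15 calendar days after 2024-09-23 is 2024-10-08.
The last day of the suspension period: 2024-10-08 + 90 days = 2025-01-06.
The date termination becomes effective: 46 calendar days after 2025-01-06 is 2025-02-21.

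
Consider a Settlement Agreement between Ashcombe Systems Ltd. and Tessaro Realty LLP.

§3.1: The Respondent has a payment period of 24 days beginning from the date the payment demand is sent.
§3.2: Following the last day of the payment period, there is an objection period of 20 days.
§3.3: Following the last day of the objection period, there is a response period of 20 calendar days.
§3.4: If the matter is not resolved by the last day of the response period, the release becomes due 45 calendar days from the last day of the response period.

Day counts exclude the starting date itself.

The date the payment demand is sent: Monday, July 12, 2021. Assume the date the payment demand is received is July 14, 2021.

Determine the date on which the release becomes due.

The last day of the payment period: 24 calendar days after July 12, 2021 is August 5, 2021.
The last day of the objection period: 20 calendar days after August 5, 2021 is August 25, 2021.
Adding 20 calendar days to August 25, 2021 gives September 14, 2021, which is the last day of the response period.
The date on which the release becomes due: 45 calendar days after September 14, 2021 is October 29, 2021.

October 29, 2021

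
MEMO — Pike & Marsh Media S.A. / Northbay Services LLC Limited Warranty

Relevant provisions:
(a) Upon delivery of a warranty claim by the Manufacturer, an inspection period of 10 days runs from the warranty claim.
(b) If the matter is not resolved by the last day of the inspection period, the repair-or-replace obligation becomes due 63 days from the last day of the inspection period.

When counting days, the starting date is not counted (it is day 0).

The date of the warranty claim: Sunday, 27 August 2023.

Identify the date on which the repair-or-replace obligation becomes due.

8 November 2023

The last day of the inspection period: 10 calendar days after 27 August 2023 is 6 September 2023.
The date on which the repair-or-replace obligation becomes due: 6 September 2023 + 63 days = 8 November 2023.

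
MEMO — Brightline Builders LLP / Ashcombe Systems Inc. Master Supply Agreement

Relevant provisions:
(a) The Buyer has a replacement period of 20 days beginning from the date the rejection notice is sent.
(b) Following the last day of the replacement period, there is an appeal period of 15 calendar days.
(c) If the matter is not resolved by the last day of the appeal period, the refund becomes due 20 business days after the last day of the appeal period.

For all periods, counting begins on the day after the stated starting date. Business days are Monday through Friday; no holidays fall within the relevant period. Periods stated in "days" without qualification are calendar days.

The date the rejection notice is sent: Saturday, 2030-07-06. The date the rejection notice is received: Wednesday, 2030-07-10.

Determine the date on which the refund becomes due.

2030-09-06

The last day of the replacement period: 20 calendar days after 2030-07-06 is 2030-07-26.
The last day of the appeal period: 15 calendar days after 2030-07-26 is 2030-08-10.
The date on which the refund becomes due: 20 business days after Saturday, 2030-08-10, skipping weekends — Aug 12, Aug 13, Aug 14, Aug 15, …, Sep 4, Sep 5, Sep 6 — lands on Friday, 2030-09-06.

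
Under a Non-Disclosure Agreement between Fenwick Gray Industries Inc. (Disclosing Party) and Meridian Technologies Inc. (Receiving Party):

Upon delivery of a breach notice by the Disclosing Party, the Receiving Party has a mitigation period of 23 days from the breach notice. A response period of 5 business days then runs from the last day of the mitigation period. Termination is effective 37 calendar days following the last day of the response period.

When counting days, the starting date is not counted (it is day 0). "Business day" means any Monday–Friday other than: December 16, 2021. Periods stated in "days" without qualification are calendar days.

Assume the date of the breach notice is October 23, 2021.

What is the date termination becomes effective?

The last day of the mitigation period: October 23, 2021 + 23 days = November 15, 2021.
From Monday, November 15, 2021, 5 business days (Nov 16, Nov 17, Nov 18, Nov 19, Nov 22, skipping weekends) brings us to Monday, November 22, 2021, which is the last day of the response period.
The date termination becomes effective: November 22, 2021 + 37 days = December 29, 2021.

December 29, 2021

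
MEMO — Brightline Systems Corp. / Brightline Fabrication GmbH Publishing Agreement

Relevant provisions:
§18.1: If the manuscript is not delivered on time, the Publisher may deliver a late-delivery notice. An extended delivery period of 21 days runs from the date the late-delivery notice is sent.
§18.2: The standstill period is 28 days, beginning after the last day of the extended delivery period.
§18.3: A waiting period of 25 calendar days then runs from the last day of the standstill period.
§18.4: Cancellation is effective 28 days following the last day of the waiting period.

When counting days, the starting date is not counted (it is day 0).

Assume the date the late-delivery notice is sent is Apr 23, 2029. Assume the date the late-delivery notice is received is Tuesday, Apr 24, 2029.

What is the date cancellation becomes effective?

Aug 3, 2029

Adding 21 calendar days to Apr 23, 2029 gives May 14, 2029, which is the last day of the extended delivery period.
The last day of the standstill period: 28 calendar days after May 14, 2029 is Jun 11, 2029.
The last day of the waiting period: Jun 11, 2029 + 25 days = Jul 6, 2029.
The date cancellation becomes effective: 28 calendar days after Jul 6, 2029 is Aug 3, 2029.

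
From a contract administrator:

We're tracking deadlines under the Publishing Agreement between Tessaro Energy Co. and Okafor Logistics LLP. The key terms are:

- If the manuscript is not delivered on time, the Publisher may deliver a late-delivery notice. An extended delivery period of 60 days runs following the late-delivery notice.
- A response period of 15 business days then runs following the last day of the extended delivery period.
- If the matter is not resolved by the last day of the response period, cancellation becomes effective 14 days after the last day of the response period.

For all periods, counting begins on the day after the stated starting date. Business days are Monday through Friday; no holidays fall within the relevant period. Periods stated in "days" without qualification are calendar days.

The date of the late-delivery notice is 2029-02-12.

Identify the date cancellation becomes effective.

2029-05-18

The last day of the extended delivery period: 60 calendar days after 2029-02-12 is 2029-04-13.
The last day of the response period: counting 15 business days from Friday, 2029-04-13 (Apr 16, Apr 17, Apr 18, Apr 19, …, May 2, May 3, May 4, skipping weekends) reaches Friday, 2029-05-04.
The date cancellation becomes effective: 14 calendar days after 2029-05-04 is 2029-05-18.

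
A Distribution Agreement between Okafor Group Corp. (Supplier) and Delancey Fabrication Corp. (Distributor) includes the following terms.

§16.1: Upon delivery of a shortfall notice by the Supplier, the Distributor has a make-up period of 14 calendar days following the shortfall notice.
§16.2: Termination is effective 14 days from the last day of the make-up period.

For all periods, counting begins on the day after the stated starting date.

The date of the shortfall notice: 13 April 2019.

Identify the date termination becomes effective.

Adding 14 calendar days to 13 April 2019 gives 27 April 2019, which is the last day of the make-up period.
The date termination becomes effective: 27 April 2019 + 14 days = 11 May 2019.

11 May 2019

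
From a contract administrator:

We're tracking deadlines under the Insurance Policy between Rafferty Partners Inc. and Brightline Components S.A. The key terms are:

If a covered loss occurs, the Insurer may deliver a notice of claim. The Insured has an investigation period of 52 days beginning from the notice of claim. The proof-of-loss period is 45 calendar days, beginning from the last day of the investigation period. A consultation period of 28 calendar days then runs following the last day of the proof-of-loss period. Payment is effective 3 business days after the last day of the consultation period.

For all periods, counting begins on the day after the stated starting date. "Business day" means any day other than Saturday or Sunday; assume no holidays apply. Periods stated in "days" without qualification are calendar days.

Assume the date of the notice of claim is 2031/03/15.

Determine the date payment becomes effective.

Adding 52 calendar days to 2031/03/15 gives 2031/05/06, which is the last day of the investigation period.
The last day of the proof-of-loss period: 45 calendar days after 2031/05/06 is 2031/06/20.
The last day of the consultation period: 2031/06/20 + 28 days = 2031/07/18.
The date payment becomes effective: 3 business days after Friday, 2031/07/18, skipping weekends — Jul 21, Jul 22, Jul 23 — lands on Wednesday, 2031/07/23.

2031/07/23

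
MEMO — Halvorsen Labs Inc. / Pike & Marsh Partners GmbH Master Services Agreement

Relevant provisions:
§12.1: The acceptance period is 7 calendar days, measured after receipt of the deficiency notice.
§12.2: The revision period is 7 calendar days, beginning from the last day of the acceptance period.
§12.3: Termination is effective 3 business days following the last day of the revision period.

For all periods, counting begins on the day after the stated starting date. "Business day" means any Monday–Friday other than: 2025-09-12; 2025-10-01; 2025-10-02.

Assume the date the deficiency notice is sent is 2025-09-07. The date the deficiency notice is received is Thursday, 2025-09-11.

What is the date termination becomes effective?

The last day of the acceptance period: 2025-09-11 + 7 days = 2025-09-18.
The last day of the revision period: 7 calendar days after 2025-09-18 is 2025-09-25.
From Thursday, 2025-09-25, 3 business days (Sep 26, Sep 29, Sep 30, skipping weekends) brings us to Tuesday, 2025-09-30, which is the date termination becomes effective.

2025-09-30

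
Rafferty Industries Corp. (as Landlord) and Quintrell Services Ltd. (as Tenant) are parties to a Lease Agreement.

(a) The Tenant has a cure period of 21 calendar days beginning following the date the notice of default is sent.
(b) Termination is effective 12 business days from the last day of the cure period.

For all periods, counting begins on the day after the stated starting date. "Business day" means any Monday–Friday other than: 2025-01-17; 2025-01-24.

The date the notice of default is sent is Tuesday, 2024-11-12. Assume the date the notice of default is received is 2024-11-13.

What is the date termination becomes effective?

The last day of the cure period: 2024-11-12 + 21 days = 2024-12-03.
From Tuesday, 2024-12-03, 12 business days (Dec 4, Dec 5, Dec 6, Dec 9, …, Dec 17, Dec 18, Dec 19, skipping weekends) brings us to Thursday, 2024-12-19, which is the date termination becomes effective.

2024-12-19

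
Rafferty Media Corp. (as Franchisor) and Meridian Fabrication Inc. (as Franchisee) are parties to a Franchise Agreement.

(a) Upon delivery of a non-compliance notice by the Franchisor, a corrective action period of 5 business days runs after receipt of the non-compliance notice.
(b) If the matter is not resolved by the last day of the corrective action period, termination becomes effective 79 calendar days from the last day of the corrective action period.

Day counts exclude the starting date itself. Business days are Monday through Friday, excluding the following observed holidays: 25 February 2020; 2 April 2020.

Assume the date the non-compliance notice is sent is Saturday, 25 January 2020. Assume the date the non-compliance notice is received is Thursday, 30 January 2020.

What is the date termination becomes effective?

The last day of the corrective action period: 5 business days after Thursday, 30 January 2020, skipping weekends — Jan 31, Feb 3, Feb 4, Feb 5, Feb 6 — lands on Thursday, 6 February 2020.
The date termination becomes effective: 6 February 2020 + 79 days = 25 April 2020.

25 April 2020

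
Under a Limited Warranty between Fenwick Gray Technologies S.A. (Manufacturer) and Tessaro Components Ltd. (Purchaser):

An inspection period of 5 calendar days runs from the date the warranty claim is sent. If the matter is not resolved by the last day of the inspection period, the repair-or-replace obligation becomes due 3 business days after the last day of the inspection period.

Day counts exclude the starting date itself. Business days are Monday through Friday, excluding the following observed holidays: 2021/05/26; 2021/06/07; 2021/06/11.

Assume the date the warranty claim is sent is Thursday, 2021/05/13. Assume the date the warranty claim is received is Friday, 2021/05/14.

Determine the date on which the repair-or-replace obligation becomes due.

2021/05/21

The last day of the inspection period: 2021/05/13 + 5 days = 2021/05/18.
From Tuesday, 2021/05/18, 3 business days (May 19, May 20, May 21, skipping weekends) brings us to Friday, 2021/05/21, which is the date on which the repair-or-replace obligation becomes due.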